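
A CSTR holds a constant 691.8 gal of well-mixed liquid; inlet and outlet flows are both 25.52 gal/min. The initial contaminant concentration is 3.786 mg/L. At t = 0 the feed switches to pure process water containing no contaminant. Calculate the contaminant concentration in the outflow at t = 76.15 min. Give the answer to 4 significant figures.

0.2281 mg/L

Unsteady species balance (constant V, well mixed): V dC/dt = Q(C_in − C).
Rewrite as dC/dt + C/τ = C_in/τ, τ = V/Q = 27.1082 min.
C approaches C_in exponentially: C(t) = C_in + (C₀ − C_in) e^(−t/τ).
C(76.15) = 0 + (3.786 − 0)·e^(−76.15/27.1082) = 0 + (3.78600)·0.0602581 = 0.228137 mg/L.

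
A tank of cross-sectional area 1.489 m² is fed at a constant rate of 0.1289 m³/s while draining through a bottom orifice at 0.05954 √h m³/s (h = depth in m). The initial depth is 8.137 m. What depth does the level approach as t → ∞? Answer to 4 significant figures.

Level balance: A dh/dt = 0.1289 − 0.05954 √h. Setting dh/dt = 0:
Q_in = 0.05954 √h_ss ⇒ √h_ss = 0.1289/0.05954 = 2.16493.
h_ss = 2.16493² = 4.68693 m. (Since h₀ = 8.137 m > h_ss, the level will fall toward this value.)

4.687 m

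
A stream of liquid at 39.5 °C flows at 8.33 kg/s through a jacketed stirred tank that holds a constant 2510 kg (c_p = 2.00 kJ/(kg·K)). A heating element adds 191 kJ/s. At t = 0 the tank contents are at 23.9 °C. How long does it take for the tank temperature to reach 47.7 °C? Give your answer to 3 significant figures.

M c_p dT/dt = ṁ c_p (T_in − T) + Q̇.
τ = M/ṁ = 301.32 s; T_ss = T_in + Q̇/(ṁ c_p) = 50.965 °C.
T(t) = T_ss + (T₀ − T_ss) e^(−t/τ). Set T = 47.7:
e^(−t/τ) = (47.7 − 50.965)/(23.9 − 50.965) = 0.12062
t = −301.32 · ln(0.12062) = 637.32 s.

637 s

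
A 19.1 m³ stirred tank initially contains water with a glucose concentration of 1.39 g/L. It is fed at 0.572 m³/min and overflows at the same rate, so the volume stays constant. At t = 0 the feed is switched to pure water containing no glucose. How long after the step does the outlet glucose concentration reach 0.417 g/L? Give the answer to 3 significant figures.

Unsteady species balance (constant V, well mixed): V dC/dt = Q(C_in − C), so τ = V/Q = 33.392 min.
C(t) = C_in + (C₀ − C_in) e^(−t/τ). Set C = 0.417 and solve for t:
e^(−t/τ) = (C − C_in)/(C₀ − C_in) = (0.417 − 0)/(1.39 − 0) = 0.30000
t = −τ ln(…) = 33.392 × 1.2040 = 40.203 min.

40.2 min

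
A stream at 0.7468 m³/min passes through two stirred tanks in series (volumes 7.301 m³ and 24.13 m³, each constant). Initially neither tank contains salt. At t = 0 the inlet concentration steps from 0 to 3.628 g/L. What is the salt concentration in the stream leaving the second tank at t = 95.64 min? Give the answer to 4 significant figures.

3.359 g/L

Time constants: τᵢ = Vᵢ/Q for each well-mixed tank.
τ₁ = 7.301/0.7468 = 9.77638 min; τ₂ = 24.13/0.7468 = 32.3112 min.
Solving the cascade with C₁(0)=C₂(0)=0 gives C₂(t) = C_in[1 − (τ₁ e^(−t/τ₁) − τ₂ e^(−t/τ₂))/(τ₁ − τ₂)].
At t = 95.64: e^(−t/τ₁) = 5.64157e-05, e^(−t/τ₂) = 0.0518207.
C₂ = 3.628·[1 − (9.77638·5.64157e-05 − 32.3112·0.0518207)/(-22.5348)] = 3.628·0.925722 = 3.35852 g/L.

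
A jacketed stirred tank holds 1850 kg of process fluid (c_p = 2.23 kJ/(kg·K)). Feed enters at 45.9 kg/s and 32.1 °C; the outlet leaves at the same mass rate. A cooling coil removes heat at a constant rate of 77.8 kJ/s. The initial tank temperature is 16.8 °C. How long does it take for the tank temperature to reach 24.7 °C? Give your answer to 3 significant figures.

31.6 s

M c_p dT/dt = ṁ c_p (T_in − T) − Q̇.
τ = M/ṁ = 40.305 s; T_ss = T_in − Q̇/(ṁ c_p) = 31.340 °C.
T(t) = T_ss + (T₀ − T_ss) e^(−t/τ). Set T = 24.7:
e^(−t/τ) = (24.7 − 31.340)/(16.8 − 31.340) = 0.45667
t = −40.305 · ln(0.45667) = 31.591 s.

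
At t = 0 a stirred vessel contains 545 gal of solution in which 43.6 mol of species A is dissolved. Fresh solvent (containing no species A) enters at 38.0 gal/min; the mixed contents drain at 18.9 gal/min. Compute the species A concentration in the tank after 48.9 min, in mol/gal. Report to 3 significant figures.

Let m(t) be the amount of species A. Volume: V(t) = V₀ + (Q_in − Q_out) t = 545 + 19.100 t; V(48.9) = 1479.0 gal.
Solute balance: dm/dt = 0 − Q_out C = −Q_out m/V(t).
Separate: dm/m = −Q_out dt/V(t) ⇒ ln(m/m₀) = −(Q_out/(Q_in−Q_out)) ln(V/V₀).
m = m₀ (V₀/V)^(Q_out/(Q_in−Q_out)) = 43.6 × (545/1479.0)^(0.98953) = 16.235 mol.
C = m/V = 16.235/1479.0 = 0.010977 mol/gal.

0.0110 mol/gal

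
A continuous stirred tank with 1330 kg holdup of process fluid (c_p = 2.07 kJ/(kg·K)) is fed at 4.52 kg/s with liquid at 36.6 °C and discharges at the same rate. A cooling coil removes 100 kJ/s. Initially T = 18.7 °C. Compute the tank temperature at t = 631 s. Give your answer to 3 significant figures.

Energy balance: M c_p dT/dt = ṁ c_p (T_in − T) − 100.
Rearrange: dT/dt = (T_ss − T)/τ with τ = M/ṁ = 294.25 s and T_ss = T_in − Q̇/(ṁ c_p) = 25.912 °C.
Integrating: T(t) = T_ss + (T₀ − T_ss) e^(−t/τ).
T(631) = 25.912 + (-7.2121)·e^(−631/294.25) = 25.912 + (-7.2121)·0.11713 = 25.067 °C.

25.1 °C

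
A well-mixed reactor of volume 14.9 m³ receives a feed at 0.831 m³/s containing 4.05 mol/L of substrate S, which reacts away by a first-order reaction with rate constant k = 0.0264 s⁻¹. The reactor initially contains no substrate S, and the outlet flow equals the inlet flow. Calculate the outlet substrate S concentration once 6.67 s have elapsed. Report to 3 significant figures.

1.16 mol/L

Species balance: V dC/dt = Q C_in − Q C − k V C.
This is linear with rate a = Q/V + k = 0.082172 s⁻¹.
C_ss = Q C_in/(Q + kV) = 2.7488 mol/L; C(t) = C_ss + (C₀ − C_ss) e^(−a t).
C(6.67) = 2.7488 + (-2.7488)·e^(−0.082172·6.67) = 2.7488 + (-2.7488)·0.57806 = 1.1599 mol/L.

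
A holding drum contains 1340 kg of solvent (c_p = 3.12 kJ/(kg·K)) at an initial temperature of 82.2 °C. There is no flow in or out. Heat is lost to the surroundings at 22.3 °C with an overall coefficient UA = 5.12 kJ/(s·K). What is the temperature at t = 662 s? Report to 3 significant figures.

48.9 °C

Lumped-capacitance energy balance: M c_p dT/dt = UA(T_amb − T).
dT/dt = (T_ss − T)/τ with T_ss = T_amb = 22.300 °C, τ = M c_p/UA = 1340·3.12/5.12 = 816.56 s.
Integrating: T(t) = T_ss + (T₀ − T_ss) e^(−t/τ).
T(662) = 22.300 + (59.900)·0.44454 = 48.928 °C.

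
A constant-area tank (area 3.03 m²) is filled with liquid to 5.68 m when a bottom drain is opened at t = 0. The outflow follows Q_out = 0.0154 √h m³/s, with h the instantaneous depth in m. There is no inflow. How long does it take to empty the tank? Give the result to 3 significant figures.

938 s

A dh/dt = −Q_out = −0.0154 √h.
This is separable: 2 d(√h)/dt = −0.0154/A, so √h = √h₀ − (0.0154/(2A)) t.
Set h = 0: 2√h₀ = (0.0154/A) t_empty ⇒ t_empty = 2A√h₀/0.0154.
t_empty = 2·3.03·√5.68/0.0154 = 6.0600·2.3833/0.0154 = 937.83 s.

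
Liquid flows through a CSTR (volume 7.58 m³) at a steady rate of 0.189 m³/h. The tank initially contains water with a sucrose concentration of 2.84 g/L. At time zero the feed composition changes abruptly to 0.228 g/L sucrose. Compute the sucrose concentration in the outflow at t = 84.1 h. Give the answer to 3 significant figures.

0.549 g/L

Unsteady species balance (constant V, well mixed): V dC/dt = Q(C_in − C).
Time constant τ = V/Q = 7.58/0.189 = 40.106 h.
Integrating: C(t) = C_in + (C₀ − C_in) e^(−t/τ).
C(84.1) = 0.228 + (2.84 − 0.228)·e^(−84.1/40.106) = 0.228 + (2.6120)·0.12283 = 0.54883 g/L.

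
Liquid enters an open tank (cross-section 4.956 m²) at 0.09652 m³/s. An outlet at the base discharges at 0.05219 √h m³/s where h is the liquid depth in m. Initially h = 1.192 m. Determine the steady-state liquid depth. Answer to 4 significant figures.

3.420 m

A dh/dt = Q_in − 0.05219 √h. Steady state requires inflow = outflow:
Q_in = 0.05219 √h_ss ⇒ √h_ss = 0.09652/0.05219 = 1.84940.
h_ss = 1.84940² = 3.42027 m. (Since h₀ = 1.192 m < h_ss, the level will rise toward this value.)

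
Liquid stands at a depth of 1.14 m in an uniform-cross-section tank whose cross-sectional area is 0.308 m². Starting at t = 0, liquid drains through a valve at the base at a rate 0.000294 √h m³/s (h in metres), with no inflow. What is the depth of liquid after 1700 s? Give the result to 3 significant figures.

0.0657 m

Unsteady balance on liquid volume: A dh/dt = −0.000294 √h.
∫ h^(−1/2) dh = −(0.000294/A) ∫ dt, giving 2√h = 2√h₀ − (0.000294/A) t.
√h = √1.14 − 0.000294·1700/(2·0.308) = 1.0677 − 0.81136 = 0.25634.
h = 0.25634² = 0.065712 m.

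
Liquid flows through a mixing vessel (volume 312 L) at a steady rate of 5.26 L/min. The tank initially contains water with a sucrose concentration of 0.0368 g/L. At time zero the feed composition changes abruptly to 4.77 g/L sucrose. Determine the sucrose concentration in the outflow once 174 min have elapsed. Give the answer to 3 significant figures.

Mass balance on the solute (V constant): V dC/dt = Q(C_in − C).
So dC/dt = (C_in − C)/τ with τ = V/Q = 312/5.26 = 59.316 min.
Solution: C(t) = C_in + (C₀ − C_in) e^(−t/τ).
C(174) = 4.77 + (0.0368 − 4.77)·e^(−174/59.316) = 4.77 + (-4.7332)·0.053213 = 4.5181 g/L.

4.52 g/L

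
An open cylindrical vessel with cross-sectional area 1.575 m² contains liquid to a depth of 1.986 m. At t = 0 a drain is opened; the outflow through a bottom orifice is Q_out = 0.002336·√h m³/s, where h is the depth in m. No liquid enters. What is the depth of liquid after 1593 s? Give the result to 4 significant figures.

0.05194 m

Volume balance on the tank: A dh/dt = −0.002336 √h.
Separate and integrate: 2(√h − √h₀) = −(0.002336/A) t.
√h = √1.986 − 0.002336·1593/(2·1.575) = 1.40926 − 1.18135 = 0.227907.
h = 0.227907² = 0.0519414 m.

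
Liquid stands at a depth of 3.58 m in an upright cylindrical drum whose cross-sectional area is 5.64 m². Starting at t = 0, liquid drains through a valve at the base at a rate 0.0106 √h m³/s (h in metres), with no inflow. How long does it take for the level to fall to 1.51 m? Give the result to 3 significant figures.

706 s

A dh/dt = −Q_out = −0.0106 √h.
This is separable: 2 d(√h)/dt = −0.0106/A, so √h = √h₀ − (0.0106/(2A)) t.
t = 2A(√h₀ − √h)/0.0106 = 2·5.64·(√3.58 − √1.51)/0.0106
  = 11.280 × (1.8921 − 1.2288) / 0.0106 = 705.82 s.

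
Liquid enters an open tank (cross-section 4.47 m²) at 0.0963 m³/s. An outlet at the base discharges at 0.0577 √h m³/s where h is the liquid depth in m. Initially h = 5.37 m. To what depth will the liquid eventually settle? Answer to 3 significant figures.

2.79 m

Level balance: A dh/dt = 0.0963 − 0.0577 √h. Setting dh/dt = 0:
Q_in = 0.0577 √h_ss ⇒ √h_ss = 0.0963/0.0577 = 1.6690.
h_ss = 1.6690² = 2.7855 m. (Since h₀ = 5.37 m > h_ss, the level will fall toward this value.)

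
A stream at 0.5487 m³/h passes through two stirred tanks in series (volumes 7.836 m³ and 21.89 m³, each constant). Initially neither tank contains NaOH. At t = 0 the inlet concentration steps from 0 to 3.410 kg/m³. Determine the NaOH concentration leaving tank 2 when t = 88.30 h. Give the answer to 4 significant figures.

Species balance on tank i: dCᵢ/dt = (Cᵢ₋₁ − Cᵢ)/τᵢ with τᵢ = Vᵢ/Q.
τ₁ = 7.836/0.5487 = 14.2810 h; τ₂ = 21.89/0.5487 = 39.8943 h.
Solving the cascade with C₁(0)=C₂(0)=0 gives C₂(t) = C_in[1 − (τ₁ e^(−t/τ₁) − τ₂ e^(−t/τ₂))/(τ₁ − τ₂)].
At t = 88.30: e^(−t/τ₁) = 0.00206417, e^(−t/τ₂) = 0.109334.
C₂ = 3.410·[1 − (14.2810·0.00206417 − 39.8943·0.109334)/(-25.6133)] = 3.410·0.830856 = 2.83322 kg/m³.

2.833 kg/m³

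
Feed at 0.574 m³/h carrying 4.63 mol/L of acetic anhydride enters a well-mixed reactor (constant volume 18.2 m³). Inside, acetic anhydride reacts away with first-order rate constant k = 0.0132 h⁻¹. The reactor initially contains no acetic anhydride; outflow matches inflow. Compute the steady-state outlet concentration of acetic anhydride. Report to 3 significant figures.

3.26 mol/L

Accumulation = in − out − consumed: V dC/dt = Q C_in − Q C − k V C.
Steady state (dC/dt = 0): C_ss = Q C_in/(Q + kV) = C_in/(1 + kV/Q).
C_ss = 0.574·4.63/(0.574 + 0.0132·18.2) = 2.6576/0.81424 = 3.2639 mol/L.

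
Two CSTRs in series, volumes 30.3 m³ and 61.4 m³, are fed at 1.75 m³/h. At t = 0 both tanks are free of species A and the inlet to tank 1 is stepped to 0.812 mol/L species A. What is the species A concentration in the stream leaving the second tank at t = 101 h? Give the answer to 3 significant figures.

Each tank obeys Vᵢ dCᵢ/dt = Q(Cᵢ₋₁ − Cᵢ), so τᵢ = Vᵢ/Q.
τ₁ = 30.3/1.75 = 17.314 h; τ₂ = 61.4/1.75 = 35.086 h.
Solving the cascade with C₁(0)=C₂(0)=0 gives C₂(t) = C_in[1 − (τ₁ e^(−t/τ₁) − τ₂ e^(−t/τ₂))/(τ₁ − τ₂)].
At t = 101: e^(−t/τ₁) = 0.0029283, e^(−t/τ₂) = 0.056210.
C₂ = 0.812·[1 − (17.314·0.0029283 − 35.086·0.056210)/(-17.771)] = 0.812·0.89188 = 0.72421 mol/L.

0.724 mol/L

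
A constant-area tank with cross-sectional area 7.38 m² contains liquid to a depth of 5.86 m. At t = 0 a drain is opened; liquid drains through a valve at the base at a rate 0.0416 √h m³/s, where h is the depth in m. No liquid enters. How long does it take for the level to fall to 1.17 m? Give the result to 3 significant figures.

475 s

With no inflow, A dh/dt = −0.0416 √h.
Separate and integrate: 2(√h − √h₀) = −(0.0416/A) t.
t = 2A(√h₀ − √h)/0.0416 = 2·7.38·(√5.86 − √1.17)/0.0416
  = 14.760 × (2.4207 − 1.0817) / 0.0416 = 475.12 s.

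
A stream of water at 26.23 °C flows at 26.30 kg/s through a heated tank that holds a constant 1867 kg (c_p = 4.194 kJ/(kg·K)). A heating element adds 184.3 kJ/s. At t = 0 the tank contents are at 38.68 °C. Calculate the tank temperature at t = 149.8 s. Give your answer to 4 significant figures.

M c_p dT/dt = ṁ c_p (T_in − T) + Q̇.
Rearrange: dT/dt = (T_ss − T)/τ with τ = M/ṁ = 70.9886 s and T_ss = T_in + Q̇/(ṁ c_p) = 27.9009 °C.
T approaches T_ss exponentially: T(t) = T_ss + (T₀ − T_ss) e^(−t/τ).
T(149.8) = 27.9009 + (10.7791)·e^(−149.8/70.9886) = 27.9009 + (10.7791)·0.121214 = 29.2074 °C.

29.21 °C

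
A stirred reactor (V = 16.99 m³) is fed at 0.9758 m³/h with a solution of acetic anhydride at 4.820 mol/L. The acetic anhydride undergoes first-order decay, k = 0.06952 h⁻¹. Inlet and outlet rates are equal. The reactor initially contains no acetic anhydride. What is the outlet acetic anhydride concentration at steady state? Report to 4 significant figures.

Accumulation = in − out − consumed: V dC/dt = Q C_in − Q C − k V C.
At steady state: 0 = Q C_in − (Q + kV) C_ss, so C_ss = Q C_in/(Q + kV).
C_ss = 0.9758·4.820/(0.9758 + 0.06952·16.99) = 4.70336/2.15694 = 2.18056 mol/L.

2.181 mol/L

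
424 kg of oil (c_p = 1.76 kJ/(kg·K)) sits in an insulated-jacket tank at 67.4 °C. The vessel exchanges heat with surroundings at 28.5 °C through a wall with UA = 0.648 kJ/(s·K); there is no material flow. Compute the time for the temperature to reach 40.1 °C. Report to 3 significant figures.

M c_p dT/dt = −UA(T − T_amb).
τ = M c_p/UA = 1151.6 s; T_ss = T_amb = 28.500 °C.
T(t) = T_ss + (T₀ − T_ss)e^(−t/τ); set T = 40.1:
t = −τ ln[(T − T_ss)/(T₀ − T_ss)] = −1151.6 · ln(0.29820) = 1393.4 s.

1390 s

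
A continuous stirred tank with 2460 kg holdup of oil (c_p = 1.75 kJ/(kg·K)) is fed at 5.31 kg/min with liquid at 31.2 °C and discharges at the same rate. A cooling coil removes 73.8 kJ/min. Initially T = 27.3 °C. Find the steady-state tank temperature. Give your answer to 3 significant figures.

23.3 °C

Unsteady energy balance on the tank contents: M c_p dT/dt = ṁ c_p (T_in − T) − 73.8.
At steady state dT/dt = 0 ⇒ T_ss = T_in − Q̇/(ṁ c_p) = 31.2 − 73.8/(5.31·1.75) = 23.258 °C.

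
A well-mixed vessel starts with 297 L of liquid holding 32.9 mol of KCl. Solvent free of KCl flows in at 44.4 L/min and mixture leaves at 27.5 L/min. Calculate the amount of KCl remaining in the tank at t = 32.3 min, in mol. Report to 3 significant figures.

Let m(t) be the amount of KCl. Volume: V(t) = V₀ + (Q_in − Q_out) t = 297 + 16.900 t; V(32.3) = 842.87 L.
Species balance (pure solvent in): dm/dt = −Q_out · m/V(t).
Separate: dm/m = −Q_out dt/V(t) ⇒ ln(m/m₀) = −(Q_out/(Q_in−Q_out)) ln(V/V₀).
m = m₀ (V₀/V)^(Q_out/(Q_in−Q_out)) = 32.9 × (297/842.87)^(1.6272) = 6.0264 mol.

6.03 mol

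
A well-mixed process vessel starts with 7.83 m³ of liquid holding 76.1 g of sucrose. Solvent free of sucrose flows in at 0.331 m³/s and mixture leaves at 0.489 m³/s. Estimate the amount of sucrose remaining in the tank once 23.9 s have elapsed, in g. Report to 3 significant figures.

Total volume: dV/dt = Q_in − Q_out = -0.15800 m³/s, so V(t) = 7.83 − 0.15800 t and V(23.9) = 4.0538 m³.
Species balance (pure solvent in): dm/dt = −Q_out · m/V(t).
Separate: dm/m = −Q_out dt/V(t) ⇒ ln(m/m₀) = −(Q_out/(Q_in−Q_out)) ln(V/V₀).
m = m₀ (V₀/V)^(Q_out/(Q_in−Q_out)) = 76.1 × (7.83/4.0538)^(-3.0949) = 9.9207 g.

9.92 g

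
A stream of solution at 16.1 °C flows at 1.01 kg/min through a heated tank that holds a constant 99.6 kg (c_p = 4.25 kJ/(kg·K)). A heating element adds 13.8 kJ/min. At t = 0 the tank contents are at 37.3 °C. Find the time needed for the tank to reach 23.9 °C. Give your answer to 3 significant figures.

135 min

M c_p dT/dt = ṁ c_p (T_in − T) + Q̇.
τ = M/ṁ = 98.614 min; T_ss = T_in + Q̇/(ṁ c_p) = 19.315 °C.
T(t) = T_ss + (T₀ − T_ss) e^(−t/τ). Set T = 23.9:
e^(−t/τ) = (23.9 − 19.315)/(37.3 − 19.315) = 0.25494
t = −98.614 · ln(0.25494) = 134.78 min.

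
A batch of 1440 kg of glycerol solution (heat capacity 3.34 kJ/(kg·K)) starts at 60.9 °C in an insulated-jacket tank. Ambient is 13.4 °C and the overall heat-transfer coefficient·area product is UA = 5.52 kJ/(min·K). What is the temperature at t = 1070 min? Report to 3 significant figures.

M c_p dT/dt = −UA(T − T_amb).
dT/dt = (T_ss − T)/τ with T_ss = T_amb = 13.400 °C, τ = M c_p/UA = 1440·3.34/5.52 = 871.30 min.
T approaches T_ss exponentially: T(t) = T_ss + (T₀ − T_ss) e^(−t/τ).
T(1070) = 13.400 + (47.500)·0.29286 = 27.311 °C.

27.3 °C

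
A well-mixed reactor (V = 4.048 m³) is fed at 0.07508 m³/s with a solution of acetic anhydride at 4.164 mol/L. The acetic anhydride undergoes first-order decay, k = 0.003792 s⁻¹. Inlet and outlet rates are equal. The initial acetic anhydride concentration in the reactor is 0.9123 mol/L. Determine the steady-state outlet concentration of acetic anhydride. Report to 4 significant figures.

Accumulation = in − out − consumed: V dC/dt = Q C_in − Q C − k V C.
At steady state: 0 = Q C_in − (Q + kV) C_ss, so C_ss = Q C_in/(Q + kV).
C_ss = 0.07508·4.164/(0.07508 + 0.003792·4.048) = 0.312633/0.0904300 = 3.45718 mol/L.

3.457 mol/L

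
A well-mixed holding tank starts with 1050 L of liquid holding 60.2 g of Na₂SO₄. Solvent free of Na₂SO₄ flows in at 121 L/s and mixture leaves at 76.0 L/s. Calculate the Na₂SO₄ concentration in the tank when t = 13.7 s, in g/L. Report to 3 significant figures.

Let m(t) be the amount of Na₂SO₄. Volume: V(t) = V₀ + (Q_in − Q_out) t = 1050 + 45.000 t; V(13.7) = 1666.5 L.
Solute balance: dm/dt = 0 − Q_out C = −Q_out m/V(t).
dm/m = −Q_out dt/(V₀ + 45.000 t); integrating gives ln(m/m₀) = −(Q_out/(Q_in−Q_out)) ln(V/V₀).
m = m₀ (V₀/V)^(Q_out/(Q_in−Q_out)) = 60.2 × (1050/1666.5)^(1.6889) = 27.592 g.
C = m/V = 27.592/1666.5 = 0.016557 g/L.

0.0166 g/L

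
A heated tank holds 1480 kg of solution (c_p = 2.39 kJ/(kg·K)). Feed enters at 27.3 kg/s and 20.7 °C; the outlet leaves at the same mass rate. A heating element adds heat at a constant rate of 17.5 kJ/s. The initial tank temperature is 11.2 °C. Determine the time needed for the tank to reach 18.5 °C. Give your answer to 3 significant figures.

74.6 s

Unsteady energy balance on the tank contents: M c_p dT/dt = ṁ c_p (T_in − T) + 17.5.
τ = M/ṁ = 54.212 s; T_ss = T_in + Q̇/(ṁ c_p) = 20.968 °C.
T(t) = T_ss + (T₀ − T_ss) e^(−t/τ). Set T = 18.5:
e^(−t/τ) = (18.5 − 20.968)/(11.2 − 20.968) = 0.25268
t = −54.212 · ln(0.25268) = 74.577 s.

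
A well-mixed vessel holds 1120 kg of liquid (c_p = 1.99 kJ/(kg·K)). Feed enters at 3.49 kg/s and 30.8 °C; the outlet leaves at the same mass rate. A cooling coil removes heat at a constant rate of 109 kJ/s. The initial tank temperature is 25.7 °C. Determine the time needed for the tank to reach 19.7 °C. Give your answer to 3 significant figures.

268 s

M c_p dT/dt = ṁ c_p (T_in − T) − Q̇.
τ = M/ṁ = 320.92 s; T_ss = T_in − Q̇/(ṁ c_p) = 15.105 °C.
T(t) = T_ss + (T₀ − T_ss) e^(−t/τ). Set T = 19.7:
e^(−t/τ) = (19.7 − 15.105)/(25.7 − 15.105) = 0.43367
t = −320.92 · ln(0.43367) = 268.12 s.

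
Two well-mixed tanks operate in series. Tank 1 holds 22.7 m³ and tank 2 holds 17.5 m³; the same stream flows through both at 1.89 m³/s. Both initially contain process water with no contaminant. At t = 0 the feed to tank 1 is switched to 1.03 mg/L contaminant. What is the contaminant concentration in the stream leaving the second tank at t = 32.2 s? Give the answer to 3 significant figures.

Each tank obeys Vᵢ dCᵢ/dt = Q(Cᵢ₋₁ − Cᵢ), so τᵢ = Vᵢ/Q.
τ₁ = 22.7/1.89 = 12.011 s; τ₂ = 17.5/1.89 = 9.2593 s.
Solving the cascade with C₁(0)=C₂(0)=0 gives C₂(t) = C_in[1 − (τ₁ e^(−t/τ₁) − τ₂ e^(−t/τ₂))/(τ₁ − τ₂)].
At t = 32.2: e^(−t/τ₁) = 0.068497, e^(−t/τ₂) = 0.030881.
C₂ = 1.03·[1 − (12.011·0.068497 − 9.2593·0.030881)/(2.7513)] = 1.03·0.80491 = 0.82906 mg/L.

0.829 mg/L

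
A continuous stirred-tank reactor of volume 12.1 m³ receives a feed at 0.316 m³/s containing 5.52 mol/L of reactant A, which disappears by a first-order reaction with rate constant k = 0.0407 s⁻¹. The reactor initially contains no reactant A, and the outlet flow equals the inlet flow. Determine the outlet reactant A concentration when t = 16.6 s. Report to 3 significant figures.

Species balance: V dC/dt = Q C_in − Q C − k V C.
dC/dt = (Q/V) C_in − (Q/V + k) C; effective rate a = Q/V + k = 0.026116 + 0.0407 = 0.066816 s⁻¹.
C_ss = Q C_in/(Q + kV) = 2.1576 mol/L; C(t) = C_ss + (C₀ − C_ss) e^(−a t).
C(16.6) = 2.1576 + (-2.1576)·e^(−0.066816·16.6) = 2.1576 + (-2.1576)·0.32984 = 1.4459 mol/L.

1.45 mol/L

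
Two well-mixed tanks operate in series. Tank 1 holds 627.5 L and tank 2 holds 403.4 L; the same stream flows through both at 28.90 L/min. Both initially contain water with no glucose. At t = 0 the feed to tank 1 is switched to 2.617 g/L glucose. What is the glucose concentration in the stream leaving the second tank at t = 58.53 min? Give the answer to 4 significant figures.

Species balance on tank i: dCᵢ/dt = (Cᵢ₋₁ − Cᵢ)/τᵢ with τᵢ = Vᵢ/Q.
τ₁ = 627.5/28.90 = 21.7128 min; τ₂ = 403.4/28.90 = 13.9585 min.
Tank 1: C₁ = C_in(1 − e^(−t/τ₁)). Tank 2 (τ₁ ≠ τ₂): C₂ = C_in[1 − (τ₁ e^(−t/τ₁) − τ₂ e^(−t/τ₂))/(τ₁ − τ₂)].
At t = 58.53: e^(−t/τ₁) = 0.0674989, e^(−t/τ₂) = 0.0150986.
C₂ = 2.617·[1 − (21.7128·0.0674989 − 13.9585·0.0150986)/(7.75433)] = 2.617·0.838176 = 2.19351 g/L.

2.194 g/L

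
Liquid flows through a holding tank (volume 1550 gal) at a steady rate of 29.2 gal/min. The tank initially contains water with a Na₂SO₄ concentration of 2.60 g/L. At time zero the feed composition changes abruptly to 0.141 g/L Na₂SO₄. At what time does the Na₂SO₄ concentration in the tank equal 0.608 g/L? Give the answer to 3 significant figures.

Accumulation = in − out for the solute gives V dC/dt = Q(C_in − C), so τ = V/Q = 53.082 min.
C(t) = C_in + (C₀ − C_in) e^(−t/τ). Set C = 0.608 and solve for t:
e^(−t/τ) = (C − C_in)/(C₀ − C_in) = (0.608 − 0.141)/(2.60 − 0.141) = 0.18991
t = −τ ln(…) = 53.082 × 1.6612 = 88.179 min.

88.2 min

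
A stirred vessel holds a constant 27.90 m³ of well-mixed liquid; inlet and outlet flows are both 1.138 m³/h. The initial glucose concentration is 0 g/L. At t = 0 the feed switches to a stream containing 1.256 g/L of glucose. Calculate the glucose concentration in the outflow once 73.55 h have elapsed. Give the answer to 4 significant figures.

Transient balance on the dissolved component: V dC/dt = Q(C_in − C).
Rewrite as dC/dt + C/τ = C_in/τ, τ = V/Q = 24.5167 h.
Solution: C(t) = C_in + (C₀ − C_in) e^(−t/τ).
C(73.55) = 1.256 + (0 − 1.256)·e^(−73.55/24.5167) = 1.256 + (-1.25600)·0.0497872 = 1.19347 g/L.

1.193 g/L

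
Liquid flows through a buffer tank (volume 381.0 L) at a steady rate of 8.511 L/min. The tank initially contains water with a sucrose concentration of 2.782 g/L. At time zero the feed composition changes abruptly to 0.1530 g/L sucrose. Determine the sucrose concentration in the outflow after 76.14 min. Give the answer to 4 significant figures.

0.6329 g/L

Mass balance on the solute (V constant): V dC/dt = Q(C_in − C).
So dC/dt = (C_in − C)/τ with τ = V/Q = 381.0/8.511 = 44.7656 min.
Solution: C(t) = C_in + (C₀ − C_in) e^(−t/τ).
C(76.14) = 0.1530 + (2.782 − 0.1530)·e^(−76.14/44.7656) = 0.1530 + (2.62900)·0.182527 = 0.632862 g/L.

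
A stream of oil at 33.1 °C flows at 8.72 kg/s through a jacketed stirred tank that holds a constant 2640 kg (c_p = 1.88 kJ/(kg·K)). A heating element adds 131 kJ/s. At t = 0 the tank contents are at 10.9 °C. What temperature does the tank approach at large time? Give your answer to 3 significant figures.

M c_p dT/dt = ṁ c_p (T_in − T) + Q̇.
At steady state dT/dt = 0 ⇒ T_ss = T_in + Q̇/(ṁ c_p) = 33.1 + 131/(8.72·1.88) = 41.091 °C.

41.1 °C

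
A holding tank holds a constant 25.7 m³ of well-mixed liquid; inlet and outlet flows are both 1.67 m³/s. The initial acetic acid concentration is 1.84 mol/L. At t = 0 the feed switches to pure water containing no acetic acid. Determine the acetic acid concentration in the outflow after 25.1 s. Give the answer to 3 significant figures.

0.360 mol/L

Species balance on the tank: V dC/dt = Q(C_in − C).
Rewrite as dC/dt + C/τ = C_in/τ, τ = V/Q = 15.389 s.
This is linear first-order; C(t) = C_in + (C₀ − C_in) e^(−t/τ).
C(25.1) = 0 + (1.84 − 0)·e^(−25.1/15.389) = 0 + (1.8400)·0.19573 = 0.36015 mol/L.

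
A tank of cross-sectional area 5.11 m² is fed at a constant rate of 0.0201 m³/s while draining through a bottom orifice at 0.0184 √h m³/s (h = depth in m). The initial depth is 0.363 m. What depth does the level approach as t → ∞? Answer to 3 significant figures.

1.19 m

Mass balance (ρ constant): A dh/dt = Q_in − 0.0184 √h. At steady state dh/dt = 0:
Q_in = 0.0184 √h_ss ⇒ √h_ss = 0.0201/0.0184 = 1.0924.
h_ss = 1.0924² = 1.1933 m. (Since h₀ = 0.363 m < h_ss, the level will rise toward this value.)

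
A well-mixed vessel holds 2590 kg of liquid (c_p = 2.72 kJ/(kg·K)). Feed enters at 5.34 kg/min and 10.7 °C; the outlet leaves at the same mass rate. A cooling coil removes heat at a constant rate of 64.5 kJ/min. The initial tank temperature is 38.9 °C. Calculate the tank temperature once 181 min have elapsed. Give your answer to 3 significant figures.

28.7 °C

M c_p dT/dt = ṁ c_p (T_in − T) − Q̇.
τ = M/ṁ = 485.02 min; T_ss = T_in − Q̇/(ṁ c_p) = 10.7 − 64.5/(5.34·2.72) = 6.2593 °C.
This is linear first-order; T(t) = T_ss + (T₀ − T_ss) e^(−t/τ).
T(181) = 6.2593 + (32.641)·e^(−181/485.02) = 6.2593 + (32.641)·0.68854 = 28.734 °C.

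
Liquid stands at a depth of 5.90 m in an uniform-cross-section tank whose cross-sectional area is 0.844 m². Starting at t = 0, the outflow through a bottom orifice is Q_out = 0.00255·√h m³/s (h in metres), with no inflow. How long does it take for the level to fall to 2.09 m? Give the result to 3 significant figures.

651 s

With no inflow, A dh/dt = −0.00255 √h.
Separate and integrate: 2(√h − √h₀) = −(0.00255/A) t.
t = 2A(√h₀ − √h)/0.00255 = 2·0.844·(√5.90 − √2.09)/0.00255
  = 1.6880 × (2.4290 − 1.4457) / 0.00255 = 650.91 s.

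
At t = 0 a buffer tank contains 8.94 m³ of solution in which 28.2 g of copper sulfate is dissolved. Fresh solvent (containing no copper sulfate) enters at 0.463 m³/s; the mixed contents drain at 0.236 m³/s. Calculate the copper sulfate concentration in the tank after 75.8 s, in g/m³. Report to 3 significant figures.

0.353 g/m³

Let m(t) be the amount of copper sulfate. Volume: V(t) = V₀ + (Q_in − Q_out) t = 8.94 + 0.22700 t; V(75.8) = 26.147 m³.
Species balance (pure solvent in): dm/dt = −Q_out · m/V(t).
dm/m = −Q_out dt/(V₀ + 0.22700 t); integrating gives ln(m/m₀) = −(Q_out/(Q_in−Q_out)) ln(V/V₀).
m = m₀ (V₀/V)^(Q_out/(Q_in−Q_out)) = 28.2 × (8.94/26.147)^(1.0396) = 9.2404 g.
C = m/V = 9.2404/26.147 = 0.35341 g/m³.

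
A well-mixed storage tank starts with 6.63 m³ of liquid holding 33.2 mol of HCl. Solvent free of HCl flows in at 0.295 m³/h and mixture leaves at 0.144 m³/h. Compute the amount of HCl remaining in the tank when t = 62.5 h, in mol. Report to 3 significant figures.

Let m(t) be the amount of HCl. Volume: V(t) = V₀ + (Q_in − Q_out) t = 6.63 + 0.15100 t; V(62.5) = 16.067 m³.
Species balance (pure solvent in): dm/dt = −Q_out · m/V(t).
dm/m = −Q_out dt/(V₀ + 0.15100 t); integrating gives ln(m/m₀) = −(Q_out/(Q_in−Q_out)) ln(V/V₀).
m = m₀ (V₀/V)^(Q_out/(Q_in−Q_out)) = 33.2 × (6.63/16.067)^(0.95364) = 14.273 mol.

14.3 mol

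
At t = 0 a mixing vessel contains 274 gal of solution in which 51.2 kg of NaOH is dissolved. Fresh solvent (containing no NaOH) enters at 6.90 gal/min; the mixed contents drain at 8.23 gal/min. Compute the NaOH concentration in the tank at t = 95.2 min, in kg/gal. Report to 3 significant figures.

Total volume: dV/dt = Q_in − Q_out = -1.3300 gal/min, so V(t) = 274 − 1.3300 t and V(95.2) = 147.38 gal.
Species balance (pure solvent in): dm/dt = −Q_out · m/V(t).
Separate: dm/m = −Q_out dt/V(t) ⇒ ln(m/m₀) = −(Q_out/(Q_in−Q_out)) ln(V/V₀).
m = m₀ (V₀/V)^(Q_out/(Q_in−Q_out)) = 51.2 × (274/147.38)^(-6.1880) = 1.1037 kg.
C = m/V = 1.1037/147.38 = 0.0074886 kg/gal.

0.00749 kg/gal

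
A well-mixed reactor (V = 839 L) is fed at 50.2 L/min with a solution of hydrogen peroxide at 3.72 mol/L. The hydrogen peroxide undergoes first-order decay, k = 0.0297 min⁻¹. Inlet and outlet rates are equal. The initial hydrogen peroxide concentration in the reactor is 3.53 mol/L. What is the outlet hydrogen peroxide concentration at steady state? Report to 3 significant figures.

V dC/dt = Q(C_in − C) − k V C.
At steady state: 0 = Q C_in − (Q + kV) C_ss, so C_ss = Q C_in/(Q + kV).
C_ss = 50.2·3.72/(50.2 + 0.0297·839) = 186.74/75.118 = 2.4860 mol/L.

2.49 mol/L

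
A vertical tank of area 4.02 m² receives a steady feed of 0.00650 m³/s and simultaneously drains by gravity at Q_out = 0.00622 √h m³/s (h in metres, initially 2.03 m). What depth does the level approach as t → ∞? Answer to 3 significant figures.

Level balance: A dh/dt = 0.00650 − 0.00622 √h. Setting dh/dt = 0:
Q_in = 0.00622 √h_ss ⇒ √h_ss = 0.00650/0.00622 = 1.0450.
h_ss = 1.0450² = 1.0921 m. (Since h₀ = 2.03 m > h_ss, the level will fall toward this value.)

1.09 m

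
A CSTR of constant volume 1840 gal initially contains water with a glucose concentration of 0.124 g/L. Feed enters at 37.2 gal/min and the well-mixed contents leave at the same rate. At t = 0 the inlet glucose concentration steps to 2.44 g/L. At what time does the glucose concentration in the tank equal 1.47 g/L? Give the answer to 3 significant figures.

Species balance: V dC/dt = Q(C_in − C) ⇒ τ = V/Q = 49.462 min.
C(t) = C_in + (C₀ − C_in) e^(−t/τ). Set C = 1.47 and solve for t:
e^(−t/τ) = (C − C_in)/(C₀ − C_in) = (1.47 − 2.44)/(0.124 − 2.44) = 0.41883
t = −τ ln(…) = 49.462 × 0.87030 = 43.047 min.

43.0 min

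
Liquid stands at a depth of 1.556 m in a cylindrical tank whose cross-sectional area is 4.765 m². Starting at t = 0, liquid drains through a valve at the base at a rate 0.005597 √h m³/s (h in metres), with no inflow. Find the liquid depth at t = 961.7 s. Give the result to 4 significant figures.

0.4659 m

With no inflow, A dh/dt = −0.005597 √h.
This is separable: 2 d(√h)/dt = −0.005597/A, so √h = √h₀ − (0.005597/(2A)) t.
√h = √1.556 − 0.005597·961.7/(2·4.765) = 1.24740 − 0.564810 = 0.682588.
h = 0.682588² = 0.465926 m.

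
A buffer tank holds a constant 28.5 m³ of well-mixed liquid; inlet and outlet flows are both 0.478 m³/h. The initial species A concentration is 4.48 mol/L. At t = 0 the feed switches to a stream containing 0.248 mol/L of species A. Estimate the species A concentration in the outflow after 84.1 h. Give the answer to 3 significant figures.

1.28 mol/L

Unsteady species balance (constant V, well mixed): V dC/dt = Q(C_in − C).
Time constant τ = V/Q = 28.5/0.478 = 59.623 h.
C approaches C_in exponentially: C(t) = C_in + (C₀ − C_in) e^(−t/τ).
C(84.1) = 0.248 + (4.48 − 0.248)·e^(−84.1/59.623) = 0.248 + (4.2320)·0.24402 = 1.2807 mol/L.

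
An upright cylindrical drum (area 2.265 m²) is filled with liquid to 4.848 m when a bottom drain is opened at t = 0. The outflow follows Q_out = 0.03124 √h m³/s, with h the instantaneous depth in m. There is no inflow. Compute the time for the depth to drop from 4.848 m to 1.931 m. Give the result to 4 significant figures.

With no inflow, A dh/dt = −0.03124 √h.
Separate and integrate: 2(√h − √h₀) = −(0.03124/A) t.
t = 2A(√h₀ − √h)/0.03124 = 2·2.265·(√4.848 − √1.931)/0.03124
  = 4.53000 × (2.20182 − 1.38960) / 0.03124 = 117.776 s.

117.8 s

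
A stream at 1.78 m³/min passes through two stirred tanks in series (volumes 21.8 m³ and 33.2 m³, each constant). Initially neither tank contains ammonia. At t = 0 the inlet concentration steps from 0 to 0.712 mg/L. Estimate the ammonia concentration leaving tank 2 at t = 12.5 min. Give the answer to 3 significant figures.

0.142 mg/L

Each tank obeys Vᵢ dCᵢ/dt = Q(Cᵢ₋₁ − Cᵢ), so τᵢ = Vᵢ/Q.
τ₁ = 21.8/1.78 = 12.247 min; τ₂ = 33.2/1.78 = 18.652 min.
Solving the cascade with C₁(0)=C₂(0)=0 gives C₂(t) = C_in[1 − (τ₁ e^(−t/τ₁) − τ₂ e^(−t/τ₂))/(τ₁ − τ₂)].
At t = 12.5: e^(−t/τ₁) = 0.36036, e^(−t/τ₂) = 0.51162.
C₂ = 0.712·[1 − (12.247·0.36036 − 18.652·0.51162)/(-6.4045)] = 0.712·0.19915 = 0.14179 mg/L.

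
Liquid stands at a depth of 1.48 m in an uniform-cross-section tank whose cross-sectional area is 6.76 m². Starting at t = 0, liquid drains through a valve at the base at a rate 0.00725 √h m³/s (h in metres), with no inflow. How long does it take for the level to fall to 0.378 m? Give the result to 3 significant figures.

A dh/dt = −Q_out = −0.00725 √h.
Separate and integrate: 2(√h − √h₀) = −(0.00725/A) t.
t = 2A(√h₀ − √h)/0.00725 = 2·6.76·(√1.48 − √0.378)/0.00725
  = 13.520 × (1.2166 − 0.61482) / 0.00725 = 1122.1 s.

1120 s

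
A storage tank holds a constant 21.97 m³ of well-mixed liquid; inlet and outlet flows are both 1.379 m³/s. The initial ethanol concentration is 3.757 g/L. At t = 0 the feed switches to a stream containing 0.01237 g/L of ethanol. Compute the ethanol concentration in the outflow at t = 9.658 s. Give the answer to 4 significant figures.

2.055 g/L

Species balance on the tank: V dC/dt = Q(C_in − C).
Time constant τ = V/Q = 21.97/1.379 = 15.9318 s.
Integrating: C(t) = C_in + (C₀ − C_in) e^(−t/τ).
C(9.658) = 0.01237 + (3.757 − 0.01237)·e^(−9.658/15.9318) = 0.01237 + (3.74463)·0.545415 = 2.05475 g/L.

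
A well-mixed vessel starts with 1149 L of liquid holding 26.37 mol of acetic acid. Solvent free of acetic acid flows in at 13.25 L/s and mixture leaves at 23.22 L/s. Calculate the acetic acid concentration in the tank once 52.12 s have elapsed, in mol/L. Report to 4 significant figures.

Let m(t) be the amount of acetic acid. Volume: V(t) = V₀ + (Q_in − Q_out) t = 1149 − 9.97000 t; V(52.12) = 629.364 L.
Species balance (pure solvent in): dm/dt = −Q_out · m/V(t).
dm/m = −Q_out dt/(V₀ − 9.97000 t); integrating gives ln(m/m₀) = −(Q_out/(Q_in−Q_out)) ln(V/V₀).
m = m₀ (V₀/V)^(Q_out/(Q_in−Q_out)) = 26.37 × (1149/629.364)^(-2.32899) = 6.49038 mol.
C = m/V = 6.49038/629.364 = 0.0103126 mol/L.

0.01031 mol/L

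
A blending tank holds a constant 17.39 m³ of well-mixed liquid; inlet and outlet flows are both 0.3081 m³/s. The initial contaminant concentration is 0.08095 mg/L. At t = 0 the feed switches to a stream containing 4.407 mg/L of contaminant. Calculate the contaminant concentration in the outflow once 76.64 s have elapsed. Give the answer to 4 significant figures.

3.294 mg/L

Transient balance on the dissolved component: V dC/dt = Q(C_in − C).
Rewrite as dC/dt + C/τ = C_in/τ, τ = V/Q = 56.4427 s.
This is linear first-order; C(t) = C_in + (C₀ − C_in) e^(−t/τ).
C(76.64) = 4.407 + (0.08095 − 4.407)·e^(−76.64/56.4427) = 4.407 + (-4.32605)·0.257217 = 3.29427 mg/L.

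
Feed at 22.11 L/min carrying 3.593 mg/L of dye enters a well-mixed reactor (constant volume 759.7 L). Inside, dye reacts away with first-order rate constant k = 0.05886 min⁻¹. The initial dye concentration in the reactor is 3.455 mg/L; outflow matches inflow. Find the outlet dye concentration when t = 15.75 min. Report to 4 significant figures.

Species balance: V dC/dt = Q C_in − Q C − k V C.
This is linear with rate a = Q/V + k = 0.0879636 min⁻¹.
C_ss = Q C_in/(Q + kV) = 1.18878 mg/L; C(t) = C_ss + (C₀ − C_ss) e^(−a t).
C(15.75) = 1.18878 + (2.26622)·e^(−0.0879636·15.75) = 1.18878 + (2.26622)·0.250217 = 1.75583 mg/L.

1.756 mg/L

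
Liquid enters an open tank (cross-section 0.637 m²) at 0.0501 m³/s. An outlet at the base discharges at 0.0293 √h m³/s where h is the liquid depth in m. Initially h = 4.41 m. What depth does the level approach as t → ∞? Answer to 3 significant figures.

A dh/dt = Q_in − 0.0293 √h. Steady state requires inflow = outflow:
Q_in = 0.0293 √h_ss ⇒ √h_ss = 0.0501/0.0293 = 1.7099.
h_ss = 1.7099² = 2.9237 m. (Since h₀ = 4.41 m > h_ss, the level will fall toward this value.)

2.92 m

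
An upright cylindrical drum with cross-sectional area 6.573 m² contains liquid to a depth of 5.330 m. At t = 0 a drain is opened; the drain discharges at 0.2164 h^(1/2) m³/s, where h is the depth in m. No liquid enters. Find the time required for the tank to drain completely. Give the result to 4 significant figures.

140.2 s

Unsteady balance on liquid volume: A dh/dt = −0.2164 √h.
Separate and integrate: 2(√h − √h₀) = −(0.2164/A) t.
Set h = 0: 2√h₀ = (0.2164/A) t_empty ⇒ t_empty = 2A√h₀/0.2164.
t_empty = 2·6.573·√5.330/0.2164 = 13.1460·2.30868/0.2164 = 140.249 s.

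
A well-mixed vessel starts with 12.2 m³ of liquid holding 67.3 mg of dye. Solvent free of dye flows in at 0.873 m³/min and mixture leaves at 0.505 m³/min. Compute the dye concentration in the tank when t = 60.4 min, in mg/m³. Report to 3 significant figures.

0.471 mg/m³

Let m(t) be the amount of dye. Volume: V(t) = V₀ + (Q_in − Q_out) t = 12.2 + 0.36800 t; V(60.4) = 34.427 m³.
Species balance (pure solvent in): dm/dt = −Q_out · m/V(t).
dm/m = −Q_out dt/(V₀ + 0.36800 t); integrating gives ln(m/m₀) = −(Q_out/(Q_in−Q_out)) ln(V/V₀).
m = m₀ (V₀/V)^(Q_out/(Q_in−Q_out)) = 67.3 × (12.2/34.427)^(1.3723) = 16.209 mg.
C = m/V = 16.209/34.427 = 0.47081 mg/m³.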